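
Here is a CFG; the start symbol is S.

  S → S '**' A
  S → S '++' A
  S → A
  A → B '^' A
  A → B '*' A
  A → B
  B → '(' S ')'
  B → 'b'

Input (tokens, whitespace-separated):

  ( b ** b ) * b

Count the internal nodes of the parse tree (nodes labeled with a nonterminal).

[S [A [B ( [S [S [A [B b]]] ** [A [B b]]] )] * [A [B b]]]]

11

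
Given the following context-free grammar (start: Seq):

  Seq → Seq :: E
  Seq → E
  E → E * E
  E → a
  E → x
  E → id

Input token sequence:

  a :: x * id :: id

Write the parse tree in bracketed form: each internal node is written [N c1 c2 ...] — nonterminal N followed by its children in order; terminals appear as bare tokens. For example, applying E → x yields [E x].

[Seq [Seq [Seq [E a]] :: [E [E x] * [E id]]] :: [E id]]

Seq
Seq :: E
Seq :: E :: E
E :: E :: E
a :: E :: E
a :: E * E :: E
a :: x * E :: E
a :: x * id :: E
a :: x * id :: id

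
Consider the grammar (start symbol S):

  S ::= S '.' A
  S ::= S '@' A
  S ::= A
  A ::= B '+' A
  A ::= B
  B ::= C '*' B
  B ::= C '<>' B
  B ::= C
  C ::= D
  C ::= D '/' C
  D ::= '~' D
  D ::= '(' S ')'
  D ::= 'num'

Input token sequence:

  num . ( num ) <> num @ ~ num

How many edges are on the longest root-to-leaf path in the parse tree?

[S [S [S [A [B [C [D num]]]]] . [A [B [C [D ( [S [A [B [C [D num]]]]] )]] <> [B [C [D num]]]]]] @ [A [B [C [D ~ [D num]]]]]]

11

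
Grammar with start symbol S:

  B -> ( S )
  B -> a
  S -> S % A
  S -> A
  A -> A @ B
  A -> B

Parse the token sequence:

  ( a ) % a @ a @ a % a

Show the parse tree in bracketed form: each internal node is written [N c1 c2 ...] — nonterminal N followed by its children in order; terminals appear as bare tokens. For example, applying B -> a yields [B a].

[S [S [S [A [B ( [S [A [B a]]] )]]] % [A [A [A [B a]] @ [B a]] @ [B a]]] % [A [B a]]]

S
S % A
S % A % A
A % A % A
B % A % A
( S ) % A % A
( A ) % A % A
( B ) % A % A
( a ) % A % A
( a ) % A @ B % A
( a ) % A @ B @ B % A
( a ) % B @ B @ B % A
( a ) % a @ B @ B % A
( a ) % a @ a @ B % A
( a ) % a @ a @ a % A
( a ) % a @ a @ a % B
( a ) % a @ a @ a % a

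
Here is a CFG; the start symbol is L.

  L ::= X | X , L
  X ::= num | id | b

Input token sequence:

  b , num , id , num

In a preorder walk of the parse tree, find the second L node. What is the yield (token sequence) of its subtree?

[L [X b] , [L [X num] , [L [X id] , [L [X num]]]]]

num , id , num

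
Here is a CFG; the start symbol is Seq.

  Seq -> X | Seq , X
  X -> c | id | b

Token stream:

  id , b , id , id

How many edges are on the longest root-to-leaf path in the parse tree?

[Seq [Seq [Seq [Seq [X id]] , [X b]] , [X id]] , [X id]]

5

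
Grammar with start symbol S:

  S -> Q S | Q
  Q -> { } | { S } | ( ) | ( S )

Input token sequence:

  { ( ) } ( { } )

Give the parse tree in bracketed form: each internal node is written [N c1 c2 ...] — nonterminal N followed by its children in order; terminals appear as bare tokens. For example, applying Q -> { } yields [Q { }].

S
Q S
{ S } S
{ Q } S
{ ( ) } S
{ ( ) } Q
{ ( ) } ( S )
{ ( ) } ( Q )
{ ( ) } ( { } )

[S [Q { [S [Q ( )]] }] [S [Q ( [S [Q { }]] )]]]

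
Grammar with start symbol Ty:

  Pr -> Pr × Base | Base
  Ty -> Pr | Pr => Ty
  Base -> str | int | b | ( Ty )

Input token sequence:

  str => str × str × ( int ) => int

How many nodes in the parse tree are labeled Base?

6

[Ty [Pr [Base str]] => [Ty [Pr [Pr [Pr [Base str]] × [Base str]] × [Base ( [Ty [Pr [Base int]]] )]] => [Ty [Pr [Base int]]]]]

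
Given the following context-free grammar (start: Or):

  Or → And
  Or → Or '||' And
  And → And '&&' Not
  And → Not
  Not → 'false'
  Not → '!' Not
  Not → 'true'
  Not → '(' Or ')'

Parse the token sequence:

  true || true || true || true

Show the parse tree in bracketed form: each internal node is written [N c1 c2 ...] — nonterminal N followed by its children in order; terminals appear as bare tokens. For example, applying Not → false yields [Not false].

Or
Or || And
Or || And || And
Or || And || And || And
And || And || And || And
Not || And || And || And
true || And || And || And
true || Not || And || And
true || true || And || And
true || true || Not || And
true || true || true || And
true || true || true || Not
true || true || true || true

[Or [Or [Or [Or [And [Not true]]] || [And [Not true]]] || [And [Not true]]] || [And [Not true]]]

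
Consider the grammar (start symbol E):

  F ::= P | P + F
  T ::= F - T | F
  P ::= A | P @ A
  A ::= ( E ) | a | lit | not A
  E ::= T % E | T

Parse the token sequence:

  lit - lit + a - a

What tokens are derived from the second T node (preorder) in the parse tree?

lit + a - a

[E [T [F [P [A lit]]] - [T [F [P [A lit]] + [F [P [A a]]]] - [T [F [P [A a]]]]]]]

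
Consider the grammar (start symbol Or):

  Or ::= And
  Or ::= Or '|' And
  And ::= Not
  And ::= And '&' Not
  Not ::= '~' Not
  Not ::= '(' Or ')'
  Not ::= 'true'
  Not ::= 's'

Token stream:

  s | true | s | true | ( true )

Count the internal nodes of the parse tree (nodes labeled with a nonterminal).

18

[Or [Or [Or [Or [Or [And [Not s]]] | [And [Not true]]] | [And [Not s]]] | [And [Not true]]] | [And [Not ( [Or [And [Not true]]] )]]]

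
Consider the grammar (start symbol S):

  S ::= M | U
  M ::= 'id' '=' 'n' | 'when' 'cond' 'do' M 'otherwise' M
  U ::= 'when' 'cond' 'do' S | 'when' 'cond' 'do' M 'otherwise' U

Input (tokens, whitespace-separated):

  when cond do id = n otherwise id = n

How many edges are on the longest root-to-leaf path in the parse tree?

[S [M when cond do [M id = n] otherwise [M id = n]]]

3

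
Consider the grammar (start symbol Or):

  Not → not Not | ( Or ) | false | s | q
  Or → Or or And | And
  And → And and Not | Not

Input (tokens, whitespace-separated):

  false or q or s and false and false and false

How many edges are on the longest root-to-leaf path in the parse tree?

6

[Or [Or [Or [And [Not false]]] or [And [Not q]]] or [And [And [And [And [Not s]] and [Not false]] and [Not false]] and [Not false]]]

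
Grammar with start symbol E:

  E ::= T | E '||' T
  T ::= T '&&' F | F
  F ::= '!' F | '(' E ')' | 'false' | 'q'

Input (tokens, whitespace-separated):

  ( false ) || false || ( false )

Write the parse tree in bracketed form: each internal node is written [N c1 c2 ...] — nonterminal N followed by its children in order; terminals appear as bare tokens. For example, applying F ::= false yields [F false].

E
E || T
E || T || T
T || T || T
F || T || T
( E ) || T || T
( T ) || T || T
( F ) || T || T
( false ) || T || T
( false ) || F || T
( false ) || false || T
( false ) || false || F
( false ) || false || ( E )
( false ) || false || ( T )
( false ) || false || ( F )
( false ) || false || ( false )

[E [E [E [T [F ( [E [T [F false]]] )]]] || [T [F false]]] || [T [F ( [E [T [F false]]] )]]]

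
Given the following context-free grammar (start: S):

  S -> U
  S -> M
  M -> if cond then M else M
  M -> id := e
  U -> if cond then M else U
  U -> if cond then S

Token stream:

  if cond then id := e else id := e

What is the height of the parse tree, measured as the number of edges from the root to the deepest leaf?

[S [M if cond then [M id := e] else [M id := e]]]

3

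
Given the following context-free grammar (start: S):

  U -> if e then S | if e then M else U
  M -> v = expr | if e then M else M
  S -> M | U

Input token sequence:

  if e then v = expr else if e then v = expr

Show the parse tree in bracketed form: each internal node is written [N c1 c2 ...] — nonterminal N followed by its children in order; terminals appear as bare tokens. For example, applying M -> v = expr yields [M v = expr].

[S [U if e then [M v = expr] else [U if e then [S [M v = expr]]]]]

S
U
if e then M else U
if e then v = expr else U
if e then v = expr else if e then S
if e then v = expr else if e then M
if e then v = expr else if e then v = expr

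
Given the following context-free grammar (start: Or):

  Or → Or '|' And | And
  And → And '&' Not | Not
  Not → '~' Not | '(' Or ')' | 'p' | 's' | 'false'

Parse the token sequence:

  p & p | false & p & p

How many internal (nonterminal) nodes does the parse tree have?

[Or [Or [And [And [Not p]] & [Not p]]] | [And [And [And [Not false]] & [Not p]] & [Not p]]]

12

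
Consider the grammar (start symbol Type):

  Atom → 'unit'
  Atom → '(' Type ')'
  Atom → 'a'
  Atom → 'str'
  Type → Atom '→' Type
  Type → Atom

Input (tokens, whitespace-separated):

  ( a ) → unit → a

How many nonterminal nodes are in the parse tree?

8

[Type [Atom ( [Type [Atom a]] )] → [Type [Atom unit] → [Type [Atom a]]]]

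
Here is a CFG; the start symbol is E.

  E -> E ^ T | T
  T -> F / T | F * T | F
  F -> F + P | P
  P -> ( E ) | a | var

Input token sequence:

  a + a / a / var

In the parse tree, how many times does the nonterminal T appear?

3

[E [T [F [F [P a]] + [P a]] / [T [F [P a]] / [T [F [P var]]]]]]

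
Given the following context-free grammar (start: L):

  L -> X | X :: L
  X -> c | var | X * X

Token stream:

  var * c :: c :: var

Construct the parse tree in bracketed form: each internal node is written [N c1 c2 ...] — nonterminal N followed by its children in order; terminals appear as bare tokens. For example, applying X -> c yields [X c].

[L [X [X var] * [X c]] :: [L [X c] :: [L [X var]]]]

L
X :: L
X * X :: L
var * X :: L
var * c :: L
var * c :: X :: L
var * c :: c :: L
var * c :: c :: X
var * c :: c :: var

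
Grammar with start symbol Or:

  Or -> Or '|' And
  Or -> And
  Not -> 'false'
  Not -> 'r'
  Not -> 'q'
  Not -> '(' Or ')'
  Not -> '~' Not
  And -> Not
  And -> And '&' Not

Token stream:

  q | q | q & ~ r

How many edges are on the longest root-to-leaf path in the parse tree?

[Or [Or [Or [And [Not q]]] | [And [Not q]]] | [And [And [Not q]] & [Not ~ [Not r]]]]

5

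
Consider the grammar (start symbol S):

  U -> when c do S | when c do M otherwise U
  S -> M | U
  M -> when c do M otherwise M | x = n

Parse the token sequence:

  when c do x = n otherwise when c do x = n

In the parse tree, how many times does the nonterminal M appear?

[S [U when c do [M x = n] otherwise [U when c do [S [M x = n]]]]]

2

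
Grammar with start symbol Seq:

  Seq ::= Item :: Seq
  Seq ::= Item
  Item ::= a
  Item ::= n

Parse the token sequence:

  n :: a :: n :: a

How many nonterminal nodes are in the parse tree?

8

[Seq [Item n] :: [Seq [Item a] :: [Seq [Item n] :: [Seq [Item a]]]]]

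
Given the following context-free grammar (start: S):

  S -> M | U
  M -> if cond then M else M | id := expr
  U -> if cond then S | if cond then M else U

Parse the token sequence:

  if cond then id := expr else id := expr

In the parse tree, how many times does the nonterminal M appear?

3

[S [M if cond then [M id := expr] else [M id := expr]]]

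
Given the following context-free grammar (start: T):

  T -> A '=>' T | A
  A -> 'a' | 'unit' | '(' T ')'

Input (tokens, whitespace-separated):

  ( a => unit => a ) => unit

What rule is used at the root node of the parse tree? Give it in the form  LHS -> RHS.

[T [A ( [T [A a] => [T [A unit] => [T [A a]]]] )] => [T [A unit]]]

T -> A '=>' T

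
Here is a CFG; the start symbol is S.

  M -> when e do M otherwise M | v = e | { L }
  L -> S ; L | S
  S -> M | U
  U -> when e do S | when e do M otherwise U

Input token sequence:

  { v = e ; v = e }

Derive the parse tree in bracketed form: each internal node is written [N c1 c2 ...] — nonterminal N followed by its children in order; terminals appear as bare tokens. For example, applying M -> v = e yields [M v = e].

[S [M { [L [S [M v = e]] ; [L [S [M v = e]]]] }]]

S
M
{ L }
{ S ; L }
{ M ; L }
{ v = e ; L }
{ v = e ; S }
{ v = e ; M }
{ v = e ; v = e }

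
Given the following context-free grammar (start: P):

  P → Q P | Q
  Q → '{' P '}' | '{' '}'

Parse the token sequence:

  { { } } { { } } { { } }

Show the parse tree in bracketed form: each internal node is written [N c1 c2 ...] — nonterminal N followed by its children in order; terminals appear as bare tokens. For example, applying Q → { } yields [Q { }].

P
Q P
{ P } P
{ Q } P
{ { } } P
{ { } } Q P
{ { } } { P } P
{ { } } { Q } P
{ { } } { { } } P
{ { } } { { } } Q
{ { } } { { } } { P }
{ { } } { { } } { Q }
{ { } } { { } } { { } }

[P [Q { [P [Q { }]] }] [P [Q { [P [Q { }]] }] [P [Q { [P [Q { }]] }]]]]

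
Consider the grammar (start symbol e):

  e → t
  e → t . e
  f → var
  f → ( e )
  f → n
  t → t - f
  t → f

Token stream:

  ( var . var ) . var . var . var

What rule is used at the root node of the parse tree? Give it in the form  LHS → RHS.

[e [t [f ( [e [t [f var]] . [e [t [f var]]]] )]] . [e [t [f var]] . [e [t [f var]] . [e [t [f var]]]]]]

e → t . e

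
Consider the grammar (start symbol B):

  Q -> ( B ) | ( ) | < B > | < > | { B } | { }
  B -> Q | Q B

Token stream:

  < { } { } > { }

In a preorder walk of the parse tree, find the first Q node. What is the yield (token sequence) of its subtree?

< { } { } >

[B [Q < [B [Q { }] [B [Q { }]]] >] [B [Q { }]]]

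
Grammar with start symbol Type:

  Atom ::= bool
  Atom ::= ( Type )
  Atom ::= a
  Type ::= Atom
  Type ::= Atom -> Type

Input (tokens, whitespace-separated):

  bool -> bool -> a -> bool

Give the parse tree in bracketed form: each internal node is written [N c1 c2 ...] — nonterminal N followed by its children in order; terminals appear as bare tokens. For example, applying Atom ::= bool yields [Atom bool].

Type
Atom -> Type
bool -> Type
bool -> Atom -> Type
bool -> bool -> Type
bool -> bool -> Atom -> Type
bool -> bool -> a -> Type
bool -> bool -> a -> Atom
bool -> bool -> a -> bool

[Type [Atom bool] -> [Type [Atom bool] -> [Type [Atom a] -> [Type [Atom bool]]]]]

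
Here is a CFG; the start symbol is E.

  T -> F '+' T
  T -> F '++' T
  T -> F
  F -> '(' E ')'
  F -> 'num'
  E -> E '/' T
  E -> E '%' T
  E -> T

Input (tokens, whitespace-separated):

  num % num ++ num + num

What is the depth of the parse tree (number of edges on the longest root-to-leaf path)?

[E [E [T [F num]]] % [T [F num] ++ [T [F num] + [T [F num]]]]]

5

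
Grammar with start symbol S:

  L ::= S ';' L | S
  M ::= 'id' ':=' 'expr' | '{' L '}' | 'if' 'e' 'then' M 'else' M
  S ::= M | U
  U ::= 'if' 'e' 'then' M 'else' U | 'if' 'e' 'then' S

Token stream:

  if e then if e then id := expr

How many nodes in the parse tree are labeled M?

[S [U if e then [S [U if e then [S [M id := expr]]]]]]

1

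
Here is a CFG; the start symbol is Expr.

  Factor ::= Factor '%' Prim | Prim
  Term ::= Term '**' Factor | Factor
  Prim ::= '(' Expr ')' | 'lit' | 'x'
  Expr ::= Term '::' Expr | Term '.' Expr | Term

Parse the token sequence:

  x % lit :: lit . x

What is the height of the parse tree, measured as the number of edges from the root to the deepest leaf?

6

[Expr [Term [Factor [Factor [Prim x]] % [Prim lit]]] :: [Expr [Term [Factor [Prim lit]]] . [Expr [Term [Factor [Prim x]]]]]]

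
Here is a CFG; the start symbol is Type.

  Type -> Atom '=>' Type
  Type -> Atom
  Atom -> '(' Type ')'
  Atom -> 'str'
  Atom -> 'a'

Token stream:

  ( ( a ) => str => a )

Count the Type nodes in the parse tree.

[Type [Atom ( [Type [Atom ( [Type [Atom a]] )] => [Type [Atom str] => [Type [Atom a]]]] )]]

5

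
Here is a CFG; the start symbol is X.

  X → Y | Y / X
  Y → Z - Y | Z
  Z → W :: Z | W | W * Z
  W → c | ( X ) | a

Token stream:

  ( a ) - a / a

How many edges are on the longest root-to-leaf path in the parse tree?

8

[X [Y [Z [W ( [X [Y [Z [W a]]]] )]] - [Y [Z [W a]]]] / [X [Y [Z [W a]]]]]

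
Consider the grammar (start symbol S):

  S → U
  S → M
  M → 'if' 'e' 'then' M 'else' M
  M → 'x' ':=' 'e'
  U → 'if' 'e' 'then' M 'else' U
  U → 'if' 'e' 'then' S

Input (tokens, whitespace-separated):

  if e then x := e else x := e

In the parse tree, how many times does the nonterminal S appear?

1

[S [M if e then [M x := e] else [M x := e]]]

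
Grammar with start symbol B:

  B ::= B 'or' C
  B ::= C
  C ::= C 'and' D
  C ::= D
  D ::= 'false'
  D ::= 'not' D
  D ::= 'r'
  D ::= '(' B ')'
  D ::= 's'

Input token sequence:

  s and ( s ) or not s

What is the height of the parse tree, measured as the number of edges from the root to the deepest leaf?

7

[B [B [C [C [D s]] and [D ( [B [C [D s]]] )]]] or [C [D not [D s]]]]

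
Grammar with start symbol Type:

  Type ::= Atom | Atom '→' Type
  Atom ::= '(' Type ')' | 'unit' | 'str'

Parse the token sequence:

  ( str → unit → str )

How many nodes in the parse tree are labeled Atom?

[Type [Atom ( [Type [Atom str] → [Type [Atom unit] → [Type [Atom str]]]] )]]

4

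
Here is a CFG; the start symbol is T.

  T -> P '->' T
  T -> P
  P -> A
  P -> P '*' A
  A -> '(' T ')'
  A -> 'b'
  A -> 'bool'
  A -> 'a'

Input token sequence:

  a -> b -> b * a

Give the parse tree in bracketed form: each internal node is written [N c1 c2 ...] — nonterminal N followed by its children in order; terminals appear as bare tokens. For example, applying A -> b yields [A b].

T
P -> T
A -> T
a -> T
a -> P -> T
a -> A -> T
a -> b -> T
a -> b -> P
a -> b -> P * A
a -> b -> A * A
a -> b -> b * A
a -> b -> b * a

[T [P [A a]] -> [T [P [A b]] -> [T [P [P [A b]] * [A a]]]]]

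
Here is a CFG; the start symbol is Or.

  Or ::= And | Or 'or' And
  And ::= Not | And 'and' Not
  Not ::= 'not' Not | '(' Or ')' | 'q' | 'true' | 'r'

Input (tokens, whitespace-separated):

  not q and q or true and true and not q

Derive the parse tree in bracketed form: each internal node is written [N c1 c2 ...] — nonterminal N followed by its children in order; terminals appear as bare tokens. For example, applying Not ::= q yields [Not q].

Or
Or or And
And or And
And and Not or And
Not and Not or And
not Not and Not or And
not q and Not or And
not q and q or And
not q and q or And and Not
not q and q or And and Not and Not
not q and q or Not and Not and Not
not q and q or true and Not and Not
not q and q or true and true and Not
not q and q or true and true and not Not
not q and q or true and true and not q

[Or [Or [And [And [Not not [Not q]]] and [Not q]]] or [And [And [And [Not true]] and [Not true]] and [Not not [Not q]]]]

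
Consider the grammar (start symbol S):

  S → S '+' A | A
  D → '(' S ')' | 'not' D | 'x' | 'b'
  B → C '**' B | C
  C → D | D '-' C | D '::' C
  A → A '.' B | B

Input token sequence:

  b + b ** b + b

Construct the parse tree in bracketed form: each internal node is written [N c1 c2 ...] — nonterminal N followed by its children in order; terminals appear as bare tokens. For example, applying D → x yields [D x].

S
S + A
S + A + A
A + A + A
B + A + A
C + A + A
D + A + A
b + A + A
b + B + A
b + C ** B + A
b + D ** B + A
b + b ** B + A
b + b ** C + A
b + b ** D + A
b + b ** b + A
b + b ** b + B
b + b ** b + C
b + b ** b + D
b + b ** b + b

[S [S [S [A [B [C [D b]]]]] + [A [B [C [D b]] ** [B [C [D b]]]]]] + [A [B [C [D b]]]]]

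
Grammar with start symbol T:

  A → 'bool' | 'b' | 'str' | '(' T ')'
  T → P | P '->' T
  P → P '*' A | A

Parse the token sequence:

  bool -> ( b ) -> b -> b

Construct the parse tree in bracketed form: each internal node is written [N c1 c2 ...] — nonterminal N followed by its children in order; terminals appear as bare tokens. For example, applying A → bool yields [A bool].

[T [P [A bool]] -> [T [P [A ( [T [P [A b]]] )]] -> [T [P [A b]] -> [T [P [A b]]]]]]

T
P -> T
A -> T
bool -> T
bool -> P -> T
bool -> A -> T
bool -> ( T ) -> T
bool -> ( P ) -> T
bool -> ( A ) -> T
bool -> ( b ) -> T
bool -> ( b ) -> P -> T
bool -> ( b ) -> A -> T
bool -> ( b ) -> b -> T
bool -> ( b ) -> b -> P
bool -> ( b ) -> b -> A
bool -> ( b ) -> b -> b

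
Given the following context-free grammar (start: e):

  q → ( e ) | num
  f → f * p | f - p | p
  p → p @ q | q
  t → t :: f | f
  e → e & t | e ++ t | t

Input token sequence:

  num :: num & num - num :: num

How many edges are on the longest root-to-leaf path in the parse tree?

7

[e [e [t [t [f [p [q num]]]] :: [f [p [q num]]]]] & [t [t [f [f [p [q num]]] - [p [q num]]]] :: [f [p [q num]]]]]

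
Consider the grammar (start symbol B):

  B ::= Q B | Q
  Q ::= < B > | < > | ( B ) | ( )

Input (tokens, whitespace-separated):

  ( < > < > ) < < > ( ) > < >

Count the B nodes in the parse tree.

7

[B [Q ( [B [Q < >] [B [Q < >]]] )] [B [Q < [B [Q < >] [B [Q ( )]]] >] [B [Q < >]]]]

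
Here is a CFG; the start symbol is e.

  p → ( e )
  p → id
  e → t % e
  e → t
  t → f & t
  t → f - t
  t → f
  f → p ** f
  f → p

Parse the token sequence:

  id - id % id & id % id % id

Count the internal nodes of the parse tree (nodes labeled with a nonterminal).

[e [t [f [p id]] - [t [f [p id]]]] % [e [t [f [p id]] & [t [f [p id]]]] % [e [t [f [p id]]] % [e [t [f [p id]]]]]]]

22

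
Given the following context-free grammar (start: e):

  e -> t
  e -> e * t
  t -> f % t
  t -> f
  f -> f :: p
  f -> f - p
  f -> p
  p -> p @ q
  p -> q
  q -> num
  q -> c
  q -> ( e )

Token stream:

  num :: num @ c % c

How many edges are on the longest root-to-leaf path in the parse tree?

6

[e [t [f [f [p [q num]]] :: [p [p [q num]] @ [q c]]] % [t [f [p [q c]]]]]]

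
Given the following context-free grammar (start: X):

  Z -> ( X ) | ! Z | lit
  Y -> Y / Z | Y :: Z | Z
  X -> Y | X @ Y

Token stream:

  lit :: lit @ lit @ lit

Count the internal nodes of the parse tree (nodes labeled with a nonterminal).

11

[X [X [X [Y [Y [Z lit]] :: [Z lit]]] @ [Y [Z lit]]] @ [Y [Z lit]]]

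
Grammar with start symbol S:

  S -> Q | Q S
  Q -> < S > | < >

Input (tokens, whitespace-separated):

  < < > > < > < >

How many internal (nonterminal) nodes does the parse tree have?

[S [Q < [S [Q < >]] >] [S [Q < >] [S [Q < >]]]]

8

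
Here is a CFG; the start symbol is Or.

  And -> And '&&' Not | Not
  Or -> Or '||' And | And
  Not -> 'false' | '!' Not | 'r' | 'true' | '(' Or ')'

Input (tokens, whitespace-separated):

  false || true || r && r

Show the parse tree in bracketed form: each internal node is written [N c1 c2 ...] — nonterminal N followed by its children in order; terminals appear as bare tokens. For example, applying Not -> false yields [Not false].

[Or [Or [Or [And [Not false]]] || [And [Not true]]] || [And [And [Not r]] && [Not r]]]

Or
Or || And
Or || And || And
And || And || And
Not || And || And
false || And || And
false || Not || And
false || true || And
false || true || And && Not
false || true || Not && Not
false || true || r && Not
false || true || r && r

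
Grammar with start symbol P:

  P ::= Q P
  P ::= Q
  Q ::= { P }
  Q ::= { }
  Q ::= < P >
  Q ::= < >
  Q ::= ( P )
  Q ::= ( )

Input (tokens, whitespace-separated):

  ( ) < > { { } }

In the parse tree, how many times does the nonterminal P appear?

4

[P [Q ( )] [P [Q < >] [P [Q { [P [Q { }]] }]]]]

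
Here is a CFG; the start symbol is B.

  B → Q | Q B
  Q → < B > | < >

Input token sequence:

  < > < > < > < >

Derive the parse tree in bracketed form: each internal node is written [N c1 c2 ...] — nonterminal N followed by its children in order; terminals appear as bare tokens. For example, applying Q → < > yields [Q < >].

B
Q B
< > B
< > Q B
< > < > B
< > < > Q B
< > < > < > B
< > < > < > Q
< > < > < > < >

[B [Q < >] [B [Q < >] [B [Q < >] [B [Q < >]]]]]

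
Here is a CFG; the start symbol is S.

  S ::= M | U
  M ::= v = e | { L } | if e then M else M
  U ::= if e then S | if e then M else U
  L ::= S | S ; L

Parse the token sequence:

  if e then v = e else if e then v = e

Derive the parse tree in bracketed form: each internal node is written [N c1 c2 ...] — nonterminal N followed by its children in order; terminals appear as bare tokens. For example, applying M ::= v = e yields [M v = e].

S
U
if e then M else U
if e then v = e else U
if e then v = e else if e then S
if e then v = e else if e then M
if e then v = e else if e then v = e

[S [U if e then [M v = e] else [U if e then [S [M v = e]]]]]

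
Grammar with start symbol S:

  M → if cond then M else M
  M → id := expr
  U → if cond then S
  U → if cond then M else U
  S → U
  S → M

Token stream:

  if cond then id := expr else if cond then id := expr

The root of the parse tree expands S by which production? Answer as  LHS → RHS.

[S [U if cond then [M id := expr] else [U if cond then [S [M id := expr]]]]]

S → U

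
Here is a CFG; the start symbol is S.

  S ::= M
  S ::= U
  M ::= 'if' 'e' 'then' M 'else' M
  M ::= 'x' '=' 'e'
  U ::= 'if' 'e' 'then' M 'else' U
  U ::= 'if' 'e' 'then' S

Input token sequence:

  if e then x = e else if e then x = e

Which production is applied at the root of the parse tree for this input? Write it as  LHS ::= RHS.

S ::= U

[S [U if e then [M x = e] else [U if e then [S [M x = e]]]]]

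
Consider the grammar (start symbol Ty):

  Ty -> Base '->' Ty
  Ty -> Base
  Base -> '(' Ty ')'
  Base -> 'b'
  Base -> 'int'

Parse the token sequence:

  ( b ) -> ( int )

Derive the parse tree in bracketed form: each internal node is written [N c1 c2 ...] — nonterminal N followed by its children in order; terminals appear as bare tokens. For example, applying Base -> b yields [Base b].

[Ty [Base ( [Ty [Base b]] )] -> [Ty [Base ( [Ty [Base int]] )]]]

Ty
Base -> Ty
( Ty ) -> Ty
( Base ) -> Ty
( b ) -> Ty
( b ) -> Base
( b ) -> ( Ty )
( b ) -> ( Base )
( b ) -> ( int )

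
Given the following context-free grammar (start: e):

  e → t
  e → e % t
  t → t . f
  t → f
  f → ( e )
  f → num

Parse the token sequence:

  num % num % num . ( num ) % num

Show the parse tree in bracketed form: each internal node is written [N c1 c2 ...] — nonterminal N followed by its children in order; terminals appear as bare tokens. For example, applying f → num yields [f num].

[e [e [e [e [t [f num]]] % [t [f num]]] % [t [t [f num]] . [f ( [e [t [f num]]] )]]] % [t [f num]]]

e
e % t
e % t % t
e % t % t % t
t % t % t % t
f % t % t % t
num % t % t % t
num % f % t % t
num % num % t % t
num % num % t . f % t
num % num % f . f % t
num % num % num . f % t
num % num % num . ( e ) % t
num % num % num . ( t ) % t
num % num % num . ( f ) % t
num % num % num . ( num ) % t
num % num % num . ( num ) % f
num % num % num . ( num ) % num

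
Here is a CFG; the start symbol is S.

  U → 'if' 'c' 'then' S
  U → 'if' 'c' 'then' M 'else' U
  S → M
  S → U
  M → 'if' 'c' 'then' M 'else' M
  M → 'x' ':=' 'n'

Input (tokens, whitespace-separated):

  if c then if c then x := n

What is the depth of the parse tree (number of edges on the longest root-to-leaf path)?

6

[S [U if c then [S [U if c then [S [M x := n]]]]]]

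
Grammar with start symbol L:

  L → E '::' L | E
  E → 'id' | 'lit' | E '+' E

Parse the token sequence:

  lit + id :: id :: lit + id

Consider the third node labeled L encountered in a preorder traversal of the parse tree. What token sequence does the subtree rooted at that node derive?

lit + id

[L [E [E lit] + [E id]] :: [L [E id] :: [L [E [E lit] + [E id]]]]]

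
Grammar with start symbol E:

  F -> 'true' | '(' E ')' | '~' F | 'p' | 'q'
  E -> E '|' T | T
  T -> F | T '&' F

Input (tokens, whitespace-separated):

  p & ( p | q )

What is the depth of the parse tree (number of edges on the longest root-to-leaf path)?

7

[E [T [T [F p]] & [F ( [E [E [T [F p]]] | [T [F q]]] )]]]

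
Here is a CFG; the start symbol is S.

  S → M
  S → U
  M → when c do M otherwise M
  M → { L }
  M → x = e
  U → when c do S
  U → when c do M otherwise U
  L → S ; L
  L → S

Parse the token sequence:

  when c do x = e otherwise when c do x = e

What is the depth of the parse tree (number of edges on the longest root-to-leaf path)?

[S [U when c do [M x = e] otherwise [U when c do [S [M x = e]]]]]

5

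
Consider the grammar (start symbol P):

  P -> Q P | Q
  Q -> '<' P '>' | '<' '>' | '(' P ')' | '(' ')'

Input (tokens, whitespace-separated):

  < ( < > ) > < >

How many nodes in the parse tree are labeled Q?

[P [Q < [P [Q ( [P [Q < >]] )]] >] [P [Q < >]]]

4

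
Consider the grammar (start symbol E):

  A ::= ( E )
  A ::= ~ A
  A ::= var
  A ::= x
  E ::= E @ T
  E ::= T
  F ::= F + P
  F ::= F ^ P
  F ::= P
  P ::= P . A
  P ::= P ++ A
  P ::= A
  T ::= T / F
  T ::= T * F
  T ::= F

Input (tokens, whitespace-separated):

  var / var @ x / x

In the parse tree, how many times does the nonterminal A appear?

4

[E [E [T [T [F [P [A var]]]] / [F [P [A var]]]]] @ [T [T [F [P [A x]]]] / [F [P [A x]]]]]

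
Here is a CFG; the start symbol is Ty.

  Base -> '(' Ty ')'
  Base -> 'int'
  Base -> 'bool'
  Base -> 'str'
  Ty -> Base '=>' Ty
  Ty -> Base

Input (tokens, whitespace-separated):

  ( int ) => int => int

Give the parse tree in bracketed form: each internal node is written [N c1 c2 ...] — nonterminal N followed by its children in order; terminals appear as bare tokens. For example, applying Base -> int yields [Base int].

Ty
Base => Ty
( Ty ) => Ty
( Base ) => Ty
( int ) => Ty
( int ) => Base => Ty
( int ) => int => Ty
( int ) => int => Base
( int ) => int => int

[Ty [Base ( [Ty [Base int]] )] => [Ty [Base int] => [Ty [Base int]]]]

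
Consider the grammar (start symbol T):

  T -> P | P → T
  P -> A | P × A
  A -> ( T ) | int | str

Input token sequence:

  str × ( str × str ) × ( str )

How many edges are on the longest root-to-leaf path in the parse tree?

8

[T [P [P [P [A str]] × [A ( [T [P [P [A str]] × [A str]]] )]] × [A ( [T [P [A str]]] )]]]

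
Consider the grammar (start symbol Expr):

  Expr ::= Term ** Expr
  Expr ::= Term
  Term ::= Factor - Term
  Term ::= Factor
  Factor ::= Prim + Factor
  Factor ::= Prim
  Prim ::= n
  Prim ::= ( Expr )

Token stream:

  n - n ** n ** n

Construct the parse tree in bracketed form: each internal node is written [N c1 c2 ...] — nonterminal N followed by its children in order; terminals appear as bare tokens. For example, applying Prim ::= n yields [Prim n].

[Expr [Term [Factor [Prim n]] - [Term [Factor [Prim n]]]] ** [Expr [Term [Factor [Prim n]]] ** [Expr [Term [Factor [Prim n]]]]]]

Expr
Term ** Expr
Factor - Term ** Expr
Prim - Term ** Expr
n - Term ** Expr
n - Factor ** Expr
n - Prim ** Expr
n - n ** Expr
n - n ** Term ** Expr
n - n ** Factor ** Expr
n - n ** Prim ** Expr
n - n ** n ** Expr
n - n ** n ** Term
n - n ** n ** Factor
n - n ** n ** Prim
n - n ** n ** n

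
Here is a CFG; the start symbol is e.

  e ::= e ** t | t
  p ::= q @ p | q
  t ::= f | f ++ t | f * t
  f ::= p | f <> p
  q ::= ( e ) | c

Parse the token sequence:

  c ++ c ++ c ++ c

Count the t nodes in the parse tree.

[e [t [f [p [q c]]] ++ [t [f [p [q c]]] ++ [t [f [p [q c]]] ++ [t [f [p [q c]]]]]]]]

4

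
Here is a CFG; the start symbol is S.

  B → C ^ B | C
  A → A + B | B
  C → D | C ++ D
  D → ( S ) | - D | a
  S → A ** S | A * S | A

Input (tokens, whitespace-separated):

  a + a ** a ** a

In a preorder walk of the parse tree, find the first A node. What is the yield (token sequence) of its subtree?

a + a

[S [A [A [B [C [D a]]]] + [B [C [D a]]]] ** [S [A [B [C [D a]]]] ** [S [A [B [C [D a]]]]]]]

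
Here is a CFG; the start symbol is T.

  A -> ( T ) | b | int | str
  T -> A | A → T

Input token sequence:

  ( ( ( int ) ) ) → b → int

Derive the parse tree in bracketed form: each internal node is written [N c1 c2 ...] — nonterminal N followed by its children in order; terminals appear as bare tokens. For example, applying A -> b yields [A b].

T
A → T
( T ) → T
( A ) → T
( ( T ) ) → T
( ( A ) ) → T
( ( ( T ) ) ) → T
( ( ( A ) ) ) → T
( ( ( int ) ) ) → T
( ( ( int ) ) ) → A → T
( ( ( int ) ) ) → b → T
( ( ( int ) ) ) → b → A
( ( ( int ) ) ) → b → int

[T [A ( [T [A ( [T [A ( [T [A int]] )]] )]] )] → [T [A b] → [T [A int]]]]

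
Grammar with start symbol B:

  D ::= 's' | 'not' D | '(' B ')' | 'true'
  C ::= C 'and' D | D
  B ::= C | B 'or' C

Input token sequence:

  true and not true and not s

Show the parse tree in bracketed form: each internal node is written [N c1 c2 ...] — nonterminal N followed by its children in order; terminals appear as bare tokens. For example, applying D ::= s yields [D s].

B
C
C and D
C and D and D
D and D and D
true and D and D
true and not D and D
true and not true and D
true and not true and not D
true and not true and not s

[B [C [C [C [D true]] and [D not [D true]]] and [D not [D s]]]]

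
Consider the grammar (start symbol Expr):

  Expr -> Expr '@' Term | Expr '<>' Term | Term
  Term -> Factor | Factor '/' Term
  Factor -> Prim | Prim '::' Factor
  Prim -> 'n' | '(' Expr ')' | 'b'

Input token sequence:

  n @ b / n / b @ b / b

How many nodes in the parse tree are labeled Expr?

[Expr [Expr [Expr [Term [Factor [Prim n]]]] @ [Term [Factor [Prim b]] / [Term [Factor [Prim n]] / [Term [Factor [Prim b]]]]]] @ [Term [Factor [Prim b]] / [Term [Factor [Prim b]]]]]

3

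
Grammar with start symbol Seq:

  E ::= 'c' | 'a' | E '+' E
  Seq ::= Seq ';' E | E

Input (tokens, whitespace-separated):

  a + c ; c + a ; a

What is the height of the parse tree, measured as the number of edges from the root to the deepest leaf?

[Seq [Seq [Seq [E [E a] + [E c]]] ; [E [E c] + [E a]]] ; [E a]]

5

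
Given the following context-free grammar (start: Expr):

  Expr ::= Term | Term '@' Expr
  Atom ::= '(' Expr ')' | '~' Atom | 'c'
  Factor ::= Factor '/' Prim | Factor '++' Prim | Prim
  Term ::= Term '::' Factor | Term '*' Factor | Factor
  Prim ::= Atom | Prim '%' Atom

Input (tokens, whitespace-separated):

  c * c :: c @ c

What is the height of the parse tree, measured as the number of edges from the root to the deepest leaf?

[Expr [Term [Term [Term [Factor [Prim [Atom c]]]] * [Factor [Prim [Atom c]]]] :: [Factor [Prim [Atom c]]]] @ [Expr [Term [Factor [Prim [Atom c]]]]]]

7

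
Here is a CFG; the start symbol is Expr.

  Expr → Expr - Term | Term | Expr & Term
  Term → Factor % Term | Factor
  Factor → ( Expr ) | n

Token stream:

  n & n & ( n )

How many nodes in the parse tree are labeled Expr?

4

[Expr [Expr [Expr [Term [Factor n]]] & [Term [Factor n]]] & [Term [Factor ( [Expr [Term [Factor n]]] )]]]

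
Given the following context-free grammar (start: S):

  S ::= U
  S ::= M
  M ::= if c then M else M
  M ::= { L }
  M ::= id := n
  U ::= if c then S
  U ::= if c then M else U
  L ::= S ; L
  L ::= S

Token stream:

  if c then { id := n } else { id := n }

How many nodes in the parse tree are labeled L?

[S [M if c then [M { [L [S [M id := n]]] }] else [M { [L [S [M id := n]]] }]]]

2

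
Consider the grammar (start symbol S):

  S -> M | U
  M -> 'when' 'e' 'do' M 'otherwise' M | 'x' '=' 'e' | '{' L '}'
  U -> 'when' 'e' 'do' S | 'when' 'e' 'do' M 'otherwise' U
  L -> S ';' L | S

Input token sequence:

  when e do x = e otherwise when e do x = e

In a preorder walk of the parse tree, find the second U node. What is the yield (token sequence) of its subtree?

when e do x = e

[S [U when e do [M x = e] otherwise [U when e do [S [M x = e]]]]]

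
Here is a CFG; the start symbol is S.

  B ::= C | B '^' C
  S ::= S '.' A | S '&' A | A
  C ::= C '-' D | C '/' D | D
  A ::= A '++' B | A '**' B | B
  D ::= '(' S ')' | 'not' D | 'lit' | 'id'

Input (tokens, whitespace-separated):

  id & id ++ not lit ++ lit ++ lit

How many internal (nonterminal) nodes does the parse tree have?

23

[S [S [A [B [C [D id]]]]] & [A [A [A [A [B [C [D id]]]] ++ [B [C [D not [D lit]]]]] ++ [B [C [D lit]]]] ++ [B [C [D lit]]]]]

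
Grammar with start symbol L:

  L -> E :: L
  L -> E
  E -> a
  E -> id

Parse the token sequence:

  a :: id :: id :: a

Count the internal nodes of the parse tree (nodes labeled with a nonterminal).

8

[L [E a] :: [L [E id] :: [L [E id] :: [L [E a]]]]]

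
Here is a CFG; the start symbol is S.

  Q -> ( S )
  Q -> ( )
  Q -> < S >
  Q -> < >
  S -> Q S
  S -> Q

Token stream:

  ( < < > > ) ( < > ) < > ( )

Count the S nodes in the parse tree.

[S [Q ( [S [Q < [S [Q < >]] >]] )] [S [Q ( [S [Q < >]] )] [S [Q < >] [S [Q ( )]]]]]

7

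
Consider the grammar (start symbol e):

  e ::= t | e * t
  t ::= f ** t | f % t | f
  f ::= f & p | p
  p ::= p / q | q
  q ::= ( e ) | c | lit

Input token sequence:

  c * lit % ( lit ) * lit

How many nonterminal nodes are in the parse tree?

24

[e [e [e [t [f [p [q c]]]]] * [t [f [p [q lit]]] % [t [f [p [q ( [e [t [f [p [q lit]]]]] )]]]]]] * [t [f [p [q lit]]]]]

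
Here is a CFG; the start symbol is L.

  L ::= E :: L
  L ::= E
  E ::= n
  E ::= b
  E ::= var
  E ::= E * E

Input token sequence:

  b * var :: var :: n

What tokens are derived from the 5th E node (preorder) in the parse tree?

[L [E [E b] * [E var]] :: [L [E var] :: [L [E n]]]]

n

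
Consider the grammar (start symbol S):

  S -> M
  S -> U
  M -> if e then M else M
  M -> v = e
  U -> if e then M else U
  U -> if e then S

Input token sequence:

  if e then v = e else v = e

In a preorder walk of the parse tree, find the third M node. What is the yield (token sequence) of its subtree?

v = e

[S [M if e then [M v = e] else [M v = e]]]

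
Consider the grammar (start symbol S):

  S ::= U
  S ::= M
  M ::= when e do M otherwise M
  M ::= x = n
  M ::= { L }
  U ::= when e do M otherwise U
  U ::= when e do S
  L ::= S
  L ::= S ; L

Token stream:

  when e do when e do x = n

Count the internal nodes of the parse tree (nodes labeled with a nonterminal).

6

[S [U when e do [S [U when e do [S [M x = n]]]]]]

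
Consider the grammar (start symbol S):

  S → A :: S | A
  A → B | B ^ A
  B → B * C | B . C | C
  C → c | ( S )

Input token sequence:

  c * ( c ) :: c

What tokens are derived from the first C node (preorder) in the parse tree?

c

[S [A [B [B [C c]] * [C ( [S [A [B [C c]]]] )]]] :: [S [A [B [C c]]]]]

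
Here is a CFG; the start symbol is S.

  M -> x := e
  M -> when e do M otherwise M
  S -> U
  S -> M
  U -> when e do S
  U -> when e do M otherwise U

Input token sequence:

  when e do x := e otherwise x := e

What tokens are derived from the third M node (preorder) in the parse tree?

x := e

[S [M when e do [M x := e] otherwise [M x := e]]]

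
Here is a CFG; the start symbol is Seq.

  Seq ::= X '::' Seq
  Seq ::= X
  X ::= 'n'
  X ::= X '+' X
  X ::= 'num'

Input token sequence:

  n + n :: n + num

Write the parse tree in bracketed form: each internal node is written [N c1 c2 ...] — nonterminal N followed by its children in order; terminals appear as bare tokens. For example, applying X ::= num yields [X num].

Seq
X :: Seq
X + X :: Seq
n + X :: Seq
n + n :: Seq
n + n :: X
n + n :: X + X
n + n :: n + X
n + n :: n + num

[Seq [X [X n] + [X n]] :: [Seq [X [X n] + [X num]]]]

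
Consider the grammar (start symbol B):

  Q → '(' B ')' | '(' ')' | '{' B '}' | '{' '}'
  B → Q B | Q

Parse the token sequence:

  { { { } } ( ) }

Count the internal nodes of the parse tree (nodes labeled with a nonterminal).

8

[B [Q { [B [Q { [B [Q { }]] }] [B [Q ( )]]] }]]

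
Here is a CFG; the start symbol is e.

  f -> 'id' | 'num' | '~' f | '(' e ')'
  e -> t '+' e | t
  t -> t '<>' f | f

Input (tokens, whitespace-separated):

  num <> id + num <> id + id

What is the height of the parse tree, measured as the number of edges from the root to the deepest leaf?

5

[e [t [t [f num]] <> [f id]] + [e [t [t [f num]] <> [f id]] + [e [t [f id]]]]]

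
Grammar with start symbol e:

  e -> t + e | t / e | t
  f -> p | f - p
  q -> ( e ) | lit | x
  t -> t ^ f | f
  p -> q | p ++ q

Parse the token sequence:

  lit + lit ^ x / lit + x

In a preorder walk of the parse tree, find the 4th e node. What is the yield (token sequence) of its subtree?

[e [t [f [p [q lit]]]] + [e [t [t [f [p [q lit]]]] ^ [f [p [q x]]]] / [e [t [f [p [q lit]]]] + [e [t [f [p [q x]]]]]]]]

x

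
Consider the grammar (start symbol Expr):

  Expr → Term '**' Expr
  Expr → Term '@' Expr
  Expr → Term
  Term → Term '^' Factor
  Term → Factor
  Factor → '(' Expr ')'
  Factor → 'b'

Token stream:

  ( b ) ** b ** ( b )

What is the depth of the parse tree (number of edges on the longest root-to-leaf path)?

8

[Expr [Term [Factor ( [Expr [Term [Factor b]]] )]] ** [Expr [Term [Factor b]] ** [Expr [Term [Factor ( [Expr [Term [Factor b]]] )]]]]]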